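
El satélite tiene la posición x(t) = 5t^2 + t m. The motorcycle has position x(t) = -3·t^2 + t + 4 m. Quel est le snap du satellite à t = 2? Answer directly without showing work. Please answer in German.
s(2) = 0.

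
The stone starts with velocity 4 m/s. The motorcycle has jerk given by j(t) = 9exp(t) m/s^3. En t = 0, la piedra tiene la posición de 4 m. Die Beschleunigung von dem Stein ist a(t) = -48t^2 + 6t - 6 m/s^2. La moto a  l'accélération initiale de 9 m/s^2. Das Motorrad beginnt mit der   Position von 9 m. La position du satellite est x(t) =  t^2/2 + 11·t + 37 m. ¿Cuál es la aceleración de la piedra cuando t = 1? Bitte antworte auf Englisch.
From the given acceleration equation a(t) = -48·t^2 + 6·t - 6, we substitute t = 1 to get a = -48.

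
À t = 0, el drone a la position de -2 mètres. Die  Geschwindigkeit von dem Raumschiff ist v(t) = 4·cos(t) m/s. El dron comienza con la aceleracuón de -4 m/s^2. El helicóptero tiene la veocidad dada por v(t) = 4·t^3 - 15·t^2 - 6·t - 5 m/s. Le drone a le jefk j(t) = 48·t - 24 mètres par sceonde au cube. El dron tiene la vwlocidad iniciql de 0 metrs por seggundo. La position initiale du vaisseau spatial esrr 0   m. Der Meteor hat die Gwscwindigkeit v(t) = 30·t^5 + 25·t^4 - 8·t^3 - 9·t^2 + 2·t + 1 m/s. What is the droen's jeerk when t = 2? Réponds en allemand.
Aus der Gleichung für den Ruck j(t) = 48·t - 24, setzen wir t = 2 ein und erhalten j = 72.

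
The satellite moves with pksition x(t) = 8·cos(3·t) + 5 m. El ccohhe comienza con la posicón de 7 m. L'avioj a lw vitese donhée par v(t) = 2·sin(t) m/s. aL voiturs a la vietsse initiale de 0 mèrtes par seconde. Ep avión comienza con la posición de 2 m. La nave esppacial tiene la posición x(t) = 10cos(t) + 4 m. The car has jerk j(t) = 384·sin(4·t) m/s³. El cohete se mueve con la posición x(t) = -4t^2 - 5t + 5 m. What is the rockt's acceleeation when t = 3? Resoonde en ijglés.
Starting from position x(t) = -4·t^2 - 5·t + 5, we take 2 derivatives. The derivative of position gives velocity: v(t) = -8·t - 5. Differentiating velocity, we get acceleration: a(t) = -8. We have acceleration a(t) = -8. Substituting t = 3: a(3) = -8.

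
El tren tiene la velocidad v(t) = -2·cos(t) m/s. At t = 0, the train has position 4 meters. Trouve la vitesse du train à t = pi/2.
Nous avons la vitesse v(t) = -2·cos(t). En substituant t = pi/2: v(pi/2) = 0.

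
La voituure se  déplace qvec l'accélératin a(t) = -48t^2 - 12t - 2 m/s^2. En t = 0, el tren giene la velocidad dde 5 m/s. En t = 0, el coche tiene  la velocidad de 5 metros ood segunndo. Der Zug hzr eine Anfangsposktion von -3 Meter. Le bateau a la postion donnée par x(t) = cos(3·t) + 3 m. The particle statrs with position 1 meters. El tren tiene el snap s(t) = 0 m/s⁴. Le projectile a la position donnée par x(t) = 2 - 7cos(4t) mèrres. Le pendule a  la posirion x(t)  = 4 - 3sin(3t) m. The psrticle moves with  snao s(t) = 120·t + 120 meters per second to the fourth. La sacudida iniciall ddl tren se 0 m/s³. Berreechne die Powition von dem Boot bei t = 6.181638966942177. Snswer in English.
From the given position equation x(t) = cos(3·t) + 3, we substitute t = 6.181638966942177 to get x = 3.95395529003587.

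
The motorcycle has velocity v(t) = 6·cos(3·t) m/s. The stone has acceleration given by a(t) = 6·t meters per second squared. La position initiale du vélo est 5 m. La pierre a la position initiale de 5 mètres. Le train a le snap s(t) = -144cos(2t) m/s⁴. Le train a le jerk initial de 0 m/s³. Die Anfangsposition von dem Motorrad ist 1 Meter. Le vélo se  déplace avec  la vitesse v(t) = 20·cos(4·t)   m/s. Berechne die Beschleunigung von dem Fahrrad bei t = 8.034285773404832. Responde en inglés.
Starting from velocity v(t) = 20·cos(4·t), we take 1 derivative. Taking d/dt of v(t), we find a(t) = -80·sin(4·t). Using a(t) = -80·sin(4·t) and substituting t = 8.034285773404832, we find a = -52.8239039089490.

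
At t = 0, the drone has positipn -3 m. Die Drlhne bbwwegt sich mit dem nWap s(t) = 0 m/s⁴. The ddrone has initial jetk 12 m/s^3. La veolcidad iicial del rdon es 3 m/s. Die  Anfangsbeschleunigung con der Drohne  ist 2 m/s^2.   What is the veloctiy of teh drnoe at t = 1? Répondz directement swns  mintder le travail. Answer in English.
v(1) = 11.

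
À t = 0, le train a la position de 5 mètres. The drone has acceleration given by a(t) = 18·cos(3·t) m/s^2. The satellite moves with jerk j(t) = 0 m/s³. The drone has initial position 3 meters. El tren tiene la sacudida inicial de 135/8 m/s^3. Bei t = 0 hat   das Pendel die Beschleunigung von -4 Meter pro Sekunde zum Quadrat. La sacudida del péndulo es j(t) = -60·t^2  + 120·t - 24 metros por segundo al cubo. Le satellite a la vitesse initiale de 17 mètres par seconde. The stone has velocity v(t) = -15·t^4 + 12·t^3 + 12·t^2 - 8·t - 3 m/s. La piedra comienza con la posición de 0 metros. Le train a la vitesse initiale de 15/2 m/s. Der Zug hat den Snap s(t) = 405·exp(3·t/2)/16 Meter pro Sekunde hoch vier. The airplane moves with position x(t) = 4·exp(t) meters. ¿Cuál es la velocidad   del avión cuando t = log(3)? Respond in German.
Wir müssen unsere Gleichung für die Position x(t) = 4·exp(t) 1-mal ableiten. Mit d/dt von x(t) finden wir v(t) = 4·exp(t). Aus der Gleichung für die Geschwindigkeit v(t) = 4·exp(t), setzen wir t = log(3) ein und erhalten v = 12.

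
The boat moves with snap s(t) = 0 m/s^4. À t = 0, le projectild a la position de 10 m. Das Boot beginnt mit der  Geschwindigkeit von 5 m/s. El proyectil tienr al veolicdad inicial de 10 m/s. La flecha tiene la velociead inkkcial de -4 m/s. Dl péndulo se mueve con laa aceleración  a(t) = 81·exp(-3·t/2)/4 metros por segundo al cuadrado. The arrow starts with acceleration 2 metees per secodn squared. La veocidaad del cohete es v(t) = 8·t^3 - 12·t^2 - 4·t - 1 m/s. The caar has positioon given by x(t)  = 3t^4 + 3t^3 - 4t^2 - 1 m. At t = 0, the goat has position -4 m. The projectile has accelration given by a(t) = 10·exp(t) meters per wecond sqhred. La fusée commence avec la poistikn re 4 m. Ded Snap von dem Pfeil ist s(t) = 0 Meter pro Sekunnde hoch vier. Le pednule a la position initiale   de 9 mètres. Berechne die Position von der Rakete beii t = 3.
Ausgehend von der Geschwindigkeit v(t) = 8·t^3 - 12·t^2 - 4·t - 1, nehmen wir 1 Stammfunktion. Mit ∫v(t)dt und Anwendung von x(0) = 4, finden wir x(t) = 2·t^4 - 4·t^3 - 2·t^2 - t + 4. Wir haben die Position x(t) = 2·t^4 - 4·t^3 - 2·t^2 - t + 4. Durch Einsetzen von t = 3: x(3) = 37.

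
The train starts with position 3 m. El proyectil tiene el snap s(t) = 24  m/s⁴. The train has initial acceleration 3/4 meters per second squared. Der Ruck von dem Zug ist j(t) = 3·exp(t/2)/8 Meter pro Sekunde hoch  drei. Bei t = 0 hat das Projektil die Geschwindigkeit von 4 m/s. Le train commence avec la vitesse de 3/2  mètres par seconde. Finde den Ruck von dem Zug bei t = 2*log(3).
Aus der Gleichung für den Ruck j(t) = 3·exp(t/2)/8, setzen wir t = 2*log(3) ein und erhalten j = 9/8.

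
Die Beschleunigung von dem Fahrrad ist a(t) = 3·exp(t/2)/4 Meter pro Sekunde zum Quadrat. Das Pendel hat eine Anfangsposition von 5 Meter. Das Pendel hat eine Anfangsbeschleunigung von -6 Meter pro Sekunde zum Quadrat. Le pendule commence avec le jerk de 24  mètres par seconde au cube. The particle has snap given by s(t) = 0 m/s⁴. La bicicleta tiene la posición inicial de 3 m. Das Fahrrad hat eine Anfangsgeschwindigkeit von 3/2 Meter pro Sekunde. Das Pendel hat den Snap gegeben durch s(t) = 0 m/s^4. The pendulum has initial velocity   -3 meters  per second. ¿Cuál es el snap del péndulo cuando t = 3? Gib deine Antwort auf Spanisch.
Tenemos el snap s(t) = 0. Sustituyendo t = 3: s(3) = 0.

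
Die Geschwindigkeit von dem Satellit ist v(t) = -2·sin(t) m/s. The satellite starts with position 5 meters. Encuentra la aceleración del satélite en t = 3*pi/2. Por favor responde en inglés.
To solve this, we need to take 1 derivative of our velocity equation v(t) = -2·sin(t). The derivative of velocity gives acceleration: a(t) = -2·cos(t). Using a(t) = -2·cos(t) and substituting t = 3*pi/2, we find a = 0.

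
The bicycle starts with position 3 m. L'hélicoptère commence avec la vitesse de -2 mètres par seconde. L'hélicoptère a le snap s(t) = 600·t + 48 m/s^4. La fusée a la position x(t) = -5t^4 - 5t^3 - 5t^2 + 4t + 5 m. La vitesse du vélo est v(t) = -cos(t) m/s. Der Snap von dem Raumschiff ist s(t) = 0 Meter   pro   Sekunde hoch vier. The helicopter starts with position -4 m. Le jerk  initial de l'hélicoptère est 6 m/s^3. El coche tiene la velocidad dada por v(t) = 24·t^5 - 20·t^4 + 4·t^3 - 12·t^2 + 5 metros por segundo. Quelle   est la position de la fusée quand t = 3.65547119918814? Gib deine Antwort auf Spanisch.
Tenemos la posición x(t) = -5·t^4 - 5·t^3 - 5·t^2 + 4·t + 5. Sustituyendo t = 3.65547119918814: x(3.65547119918814) = -1184.19905994413.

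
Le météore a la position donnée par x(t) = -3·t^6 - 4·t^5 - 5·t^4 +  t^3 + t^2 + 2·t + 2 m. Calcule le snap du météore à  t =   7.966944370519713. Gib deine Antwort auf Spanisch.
Para resolver esto, necesitamos tomar 4 derivadas de nuestra ecuación de la posición x(t) = -3·t^6 - 4·t^5 - 5·t^4 + t^3 + t^2 + 2·t + 2. Derivando la posición, obtenemos la velocidad: v(t) = -18·t^5 - 20·t^4 - 20·t^3 + 3·t^2 + 2·t + 2. Tomando d/dt de v(t), encontramos a(t) = -90·t^4 - 80·t^3 - 60·t^2 + 6·t + 2. Tomando d/dt de a(t), encontramos j(t) = -360·t^3 - 240·t^2 - 120·t + 6. La derivada de la sacudida da el snap: s(t) = -1080·t^2 - 480·t - 120. Tenemos el snap s(t) = -1080·t^2 - 480·t - 120. Sustituyendo t = 7.966944370519713: s(7.966944370519713) = -72494.1121090417.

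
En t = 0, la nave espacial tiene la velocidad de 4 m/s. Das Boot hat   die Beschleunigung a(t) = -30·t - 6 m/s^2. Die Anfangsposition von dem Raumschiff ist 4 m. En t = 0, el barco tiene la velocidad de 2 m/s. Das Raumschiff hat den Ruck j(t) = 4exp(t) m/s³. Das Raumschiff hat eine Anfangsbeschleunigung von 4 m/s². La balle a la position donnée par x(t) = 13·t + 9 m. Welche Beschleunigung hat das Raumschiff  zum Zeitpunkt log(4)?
Wir müssen unsere Gleichung für den Ruck j(t) = 4·exp(t) 1-mal integrieren. Das Integral von dem Ruck, mit a(0) = 4, ergibt die Beschleunigung: a(t) = 4·exp(t). Aus der Gleichung für die Beschleunigung a(t) = 4·exp(t), setzen wir t = log(4) ein und erhalten a = 16.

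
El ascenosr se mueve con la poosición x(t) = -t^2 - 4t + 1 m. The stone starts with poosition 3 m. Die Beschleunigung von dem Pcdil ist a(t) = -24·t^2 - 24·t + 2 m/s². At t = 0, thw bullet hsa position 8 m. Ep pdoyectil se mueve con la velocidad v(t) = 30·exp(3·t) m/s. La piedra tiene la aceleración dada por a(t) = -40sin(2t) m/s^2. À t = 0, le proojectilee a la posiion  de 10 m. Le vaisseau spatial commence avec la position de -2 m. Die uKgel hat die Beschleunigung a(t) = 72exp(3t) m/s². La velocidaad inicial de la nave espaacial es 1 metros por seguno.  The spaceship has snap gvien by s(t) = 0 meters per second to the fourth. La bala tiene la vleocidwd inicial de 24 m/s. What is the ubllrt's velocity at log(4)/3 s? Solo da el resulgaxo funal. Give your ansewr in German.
Die Geschwindigkeit bei t = log(4)/3 ist v = 96.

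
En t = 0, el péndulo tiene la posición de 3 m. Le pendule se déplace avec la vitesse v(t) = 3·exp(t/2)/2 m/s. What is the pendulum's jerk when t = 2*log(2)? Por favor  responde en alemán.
Um dies zu lösen, müssen wir 2 Ableitungen unserer Gleichung für die Geschwindigkeit v(t) = 3·exp(t/2)/2 nehmen. Durch Ableiten von der Geschwindigkeit erhalten wir die Beschleunigung: a(t) = 3·exp(t/2)/4. Durch Ableiten von der Beschleunigung erhalten wir den Ruck: j(t) = 3·exp(t/2)/8. Aus der Gleichung für den Ruck j(t) = 3·exp(t/2)/8, setzen wir t = 2*log(2) ein und erhalten j = 3/4.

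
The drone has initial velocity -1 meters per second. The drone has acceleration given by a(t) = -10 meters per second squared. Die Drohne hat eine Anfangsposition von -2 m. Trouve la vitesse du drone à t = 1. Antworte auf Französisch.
Pour résoudre ceci, nous devons prendre 1 primitive de notre équation de l'accélération a(t) = -10. La primitive de l'accélération, avec v(0) = -1, donne la vitesse: v(t) = -10·t - 1. En utilisant v(t) = -10·t - 1 et en substituant t = 1, nous trouvons v = -11.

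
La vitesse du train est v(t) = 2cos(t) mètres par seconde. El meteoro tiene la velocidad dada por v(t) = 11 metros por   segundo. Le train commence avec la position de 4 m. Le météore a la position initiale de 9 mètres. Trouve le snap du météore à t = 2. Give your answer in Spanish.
Partiendo de la velocidad v(t) = 11, tomamos 3 derivadas. La derivada de la velocidad da la aceleración: a(t) = 0. La derivada de la aceleración da la sacudida: j(t) = 0. Tomando d/dt de j(t), encontramos s(t) = 0. Tenemos el snap s(t) = 0. Sustituyendo t = 2: s(2) = 0.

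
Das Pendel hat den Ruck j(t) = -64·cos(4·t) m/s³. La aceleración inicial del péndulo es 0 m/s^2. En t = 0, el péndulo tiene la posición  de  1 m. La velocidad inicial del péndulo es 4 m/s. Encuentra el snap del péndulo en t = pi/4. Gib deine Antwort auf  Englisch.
Starting from jerk j(t) = -64·cos(4·t), we take 1 derivative. Taking d/dt of j(t), we find s(t) = 256·sin(4·t). From the given snap equation s(t) = 256·sin(4·t), we substitute t = pi/4 to get s = 0.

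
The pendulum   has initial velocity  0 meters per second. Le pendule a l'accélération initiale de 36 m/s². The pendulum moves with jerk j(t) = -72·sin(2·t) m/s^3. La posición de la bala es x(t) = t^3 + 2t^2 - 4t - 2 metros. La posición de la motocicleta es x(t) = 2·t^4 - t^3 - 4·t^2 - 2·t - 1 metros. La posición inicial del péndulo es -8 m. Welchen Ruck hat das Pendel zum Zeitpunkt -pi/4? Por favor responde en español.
De la ecuación de la sacudida j(t) = -72·sin(2·t), sustituimos t = -pi/4 para obtener j = 72.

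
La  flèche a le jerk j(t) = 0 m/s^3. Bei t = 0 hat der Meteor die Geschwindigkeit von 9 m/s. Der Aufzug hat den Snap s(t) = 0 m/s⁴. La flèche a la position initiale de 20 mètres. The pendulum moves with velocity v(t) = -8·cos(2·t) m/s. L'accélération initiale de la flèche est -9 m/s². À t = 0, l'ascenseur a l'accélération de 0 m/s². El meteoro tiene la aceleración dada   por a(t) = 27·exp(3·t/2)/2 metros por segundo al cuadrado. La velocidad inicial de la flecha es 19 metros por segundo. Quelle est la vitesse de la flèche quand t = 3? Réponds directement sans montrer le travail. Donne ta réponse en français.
La vitesse à t = 3 est v = -8.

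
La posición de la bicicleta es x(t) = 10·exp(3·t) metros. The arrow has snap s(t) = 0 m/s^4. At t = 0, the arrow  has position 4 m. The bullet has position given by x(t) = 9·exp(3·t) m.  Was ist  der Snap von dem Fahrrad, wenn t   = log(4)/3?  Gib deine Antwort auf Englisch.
Starting from position x(t) = 10·exp(3·t), we take 4 derivatives. Differentiating position, we get velocity: v(t) = 30·exp(3·t). The derivative of velocity gives acceleration: a(t) = 90·exp(3·t). Taking d/dt of a(t), we find j(t) = 270·exp(3·t). Differentiating jerk, we get snap: s(t) = 810·exp(3·t). Using s(t) = 810·exp(3·t) and substituting t = log(4)/3, we find s = 3240.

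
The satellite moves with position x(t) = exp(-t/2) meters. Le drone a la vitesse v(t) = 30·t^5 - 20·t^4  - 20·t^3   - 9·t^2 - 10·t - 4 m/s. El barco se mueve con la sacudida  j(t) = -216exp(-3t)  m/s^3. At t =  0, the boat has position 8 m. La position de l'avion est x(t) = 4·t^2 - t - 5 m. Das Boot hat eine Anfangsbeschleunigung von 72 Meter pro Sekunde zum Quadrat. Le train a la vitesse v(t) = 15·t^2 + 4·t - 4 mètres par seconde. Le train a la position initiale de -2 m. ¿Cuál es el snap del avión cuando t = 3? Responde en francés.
En partant de la position x(t) = 4·t^2 - t - 5, nous prenons 4 dérivées. La dérivée de la position donne la vitesse: v(t) = 8·t - 1. En prenant d/dt de v(t), nous trouvons a(t) = 8. En prenant d/dt de a(t), nous trouvons j(t) = 0. En prenant d/dt de j(t), nous trouvons s(t) = 0. En utilisant s(t) = 0 et en substituant t = 3, nous trouvons s = 0.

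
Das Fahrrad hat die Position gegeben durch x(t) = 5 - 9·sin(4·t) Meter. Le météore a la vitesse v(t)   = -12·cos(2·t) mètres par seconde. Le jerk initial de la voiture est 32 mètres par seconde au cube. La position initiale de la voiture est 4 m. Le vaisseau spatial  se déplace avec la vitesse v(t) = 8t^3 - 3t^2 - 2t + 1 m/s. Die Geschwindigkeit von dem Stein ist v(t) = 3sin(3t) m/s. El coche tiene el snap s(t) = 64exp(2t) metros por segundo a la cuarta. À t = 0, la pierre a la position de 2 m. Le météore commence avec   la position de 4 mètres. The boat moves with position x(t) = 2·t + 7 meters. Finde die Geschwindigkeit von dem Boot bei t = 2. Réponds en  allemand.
Wir müssen unsere Gleichung für die Position x(t) = 2·t + 7 1-mal ableiten. Mit d/dt von x(t) finden wir v(t) = 2. Aus der Gleichung für die Geschwindigkeit v(t) = 2, setzen wir t = 2 ein und erhalten v = 2.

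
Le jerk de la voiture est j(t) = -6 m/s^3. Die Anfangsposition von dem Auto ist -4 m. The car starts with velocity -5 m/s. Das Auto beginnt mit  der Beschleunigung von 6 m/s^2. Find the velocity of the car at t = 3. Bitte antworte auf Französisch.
Pour résoudre ceci, nous devons prendre 2 primitives de notre équation du jerk j(t) = -6. En prenant ∫j(t)dt et en appliquant a(0) = 6, nous trouvons a(t) = 6 - 6·t. La primitive de l'accélération est la vitesse. En utilisant v(0) = -5, nous obtenons v(t) = -3·t^2 + 6·t - 5. En utilisant v(t) = -3·t^2 + 6·t - 5 et en substituant t = 3, nous trouvons v = -14.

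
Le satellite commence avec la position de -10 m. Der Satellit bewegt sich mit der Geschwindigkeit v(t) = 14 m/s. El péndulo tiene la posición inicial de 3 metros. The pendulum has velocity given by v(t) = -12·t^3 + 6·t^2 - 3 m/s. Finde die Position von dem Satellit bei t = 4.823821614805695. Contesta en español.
Debemos encontrar la antiderivada de nuestra ecuación de la velocidad v(t) = 14 1 vez. Integrando la velocidad y usando la condición inicial x(0) = -10, obtenemos x(t) = 14·t - 10. De la ecuación de la posición x(t) = 14·t - 10, sustituimos t = 4.823821614805695 para obtener x = 57.5335026072797.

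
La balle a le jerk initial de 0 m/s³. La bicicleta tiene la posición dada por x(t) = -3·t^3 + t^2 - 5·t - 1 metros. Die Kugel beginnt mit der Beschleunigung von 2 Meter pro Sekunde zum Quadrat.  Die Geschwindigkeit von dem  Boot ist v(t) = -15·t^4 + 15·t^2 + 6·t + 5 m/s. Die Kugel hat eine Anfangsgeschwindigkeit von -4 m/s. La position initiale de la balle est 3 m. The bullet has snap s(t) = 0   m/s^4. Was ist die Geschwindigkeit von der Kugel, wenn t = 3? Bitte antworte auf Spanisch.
Partiendo del snap s(t) = 0, tomamos 3 integrales. Integrando el snap y usando la condición inicial j(0) = 0, obtenemos j(t) = 0. Tomando ∫j(t)dt y aplicando a(0) = 2, encontramos a(t) = 2. La antiderivada de la aceleración es la velocidad. Usando v(0) = -4, obtenemos v(t) = 2·t - 4. Usando v(t) = 2·t - 4 y sustituyendo t = 3, encontramos v = 2.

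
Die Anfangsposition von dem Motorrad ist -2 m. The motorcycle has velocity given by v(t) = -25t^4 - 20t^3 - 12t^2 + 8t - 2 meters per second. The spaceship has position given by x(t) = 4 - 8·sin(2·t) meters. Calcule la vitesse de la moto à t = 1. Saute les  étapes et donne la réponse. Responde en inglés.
The answer is -51.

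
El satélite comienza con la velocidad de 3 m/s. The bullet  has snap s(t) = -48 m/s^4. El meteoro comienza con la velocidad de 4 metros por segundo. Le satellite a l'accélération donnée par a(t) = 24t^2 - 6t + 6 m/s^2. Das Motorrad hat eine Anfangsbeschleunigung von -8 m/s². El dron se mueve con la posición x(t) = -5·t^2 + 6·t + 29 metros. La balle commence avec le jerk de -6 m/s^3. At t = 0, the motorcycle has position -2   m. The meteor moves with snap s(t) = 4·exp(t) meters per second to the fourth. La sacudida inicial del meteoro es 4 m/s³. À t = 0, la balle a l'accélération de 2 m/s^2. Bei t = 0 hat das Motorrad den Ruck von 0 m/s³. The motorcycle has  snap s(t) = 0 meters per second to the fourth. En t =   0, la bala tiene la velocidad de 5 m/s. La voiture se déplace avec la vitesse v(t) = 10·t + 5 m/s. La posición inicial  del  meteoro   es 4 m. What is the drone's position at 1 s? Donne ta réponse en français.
Nous avons la position x(t) = -5·t^2 + 6·t + 29. En substituant t = 1: x(1) = 30.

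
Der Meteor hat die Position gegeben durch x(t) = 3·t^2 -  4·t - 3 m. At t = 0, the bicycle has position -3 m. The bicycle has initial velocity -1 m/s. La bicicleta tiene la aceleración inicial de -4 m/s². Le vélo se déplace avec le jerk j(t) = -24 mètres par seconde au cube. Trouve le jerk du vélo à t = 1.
De l'équation du jerk j(t) = -24, nous substituons t = 1 pour obtenir j = -24.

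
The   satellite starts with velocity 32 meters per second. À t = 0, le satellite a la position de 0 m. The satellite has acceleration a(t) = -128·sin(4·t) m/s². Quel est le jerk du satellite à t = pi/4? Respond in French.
Pour résoudre ceci, nous devons prendre 1 dérivée de notre équation de l'accélération a(t) = -128·sin(4·t). La dérivée de l'accélération donne le jerk: j(t) = -512·cos(4·t). En utilisant j(t) = -512·cos(4·t) et en substituant t = pi/4, nous trouvons j = 512.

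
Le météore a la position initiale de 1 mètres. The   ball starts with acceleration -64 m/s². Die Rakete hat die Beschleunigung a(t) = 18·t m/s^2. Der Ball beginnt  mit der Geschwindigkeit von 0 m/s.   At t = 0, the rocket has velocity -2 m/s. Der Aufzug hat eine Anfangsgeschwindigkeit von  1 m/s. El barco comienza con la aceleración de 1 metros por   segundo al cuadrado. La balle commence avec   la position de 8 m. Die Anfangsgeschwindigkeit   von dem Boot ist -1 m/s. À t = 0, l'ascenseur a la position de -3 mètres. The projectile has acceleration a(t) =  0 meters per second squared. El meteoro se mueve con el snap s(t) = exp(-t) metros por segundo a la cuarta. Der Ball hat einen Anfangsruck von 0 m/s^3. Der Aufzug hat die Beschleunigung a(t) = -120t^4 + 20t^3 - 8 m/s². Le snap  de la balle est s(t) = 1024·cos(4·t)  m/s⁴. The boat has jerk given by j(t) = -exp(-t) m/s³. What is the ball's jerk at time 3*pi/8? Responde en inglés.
To solve this, we need to take 1 integral of our snap equation s(t) = 1024·cos(4·t). The antiderivative of snap is jerk. Using j(0) = 0, we get j(t) = 256·sin(4·t). We have jerk j(t) = 256·sin(4·t). Substituting t = 3*pi/8: j(3*pi/8) = -256.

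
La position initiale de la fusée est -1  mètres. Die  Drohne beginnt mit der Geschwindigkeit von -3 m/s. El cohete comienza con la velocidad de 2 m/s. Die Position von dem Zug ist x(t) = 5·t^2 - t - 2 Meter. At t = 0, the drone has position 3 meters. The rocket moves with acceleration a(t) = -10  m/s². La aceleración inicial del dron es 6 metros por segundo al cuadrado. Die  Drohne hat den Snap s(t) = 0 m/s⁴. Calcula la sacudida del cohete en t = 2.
Partiendo de la aceleración a(t) = -10, tomamos 1 derivada. Tomando d/dt de a(t), encontramos j(t) = 0. Tenemos la sacudida j(t) = 0. Sustituyendo t = 2: j(2) = 0.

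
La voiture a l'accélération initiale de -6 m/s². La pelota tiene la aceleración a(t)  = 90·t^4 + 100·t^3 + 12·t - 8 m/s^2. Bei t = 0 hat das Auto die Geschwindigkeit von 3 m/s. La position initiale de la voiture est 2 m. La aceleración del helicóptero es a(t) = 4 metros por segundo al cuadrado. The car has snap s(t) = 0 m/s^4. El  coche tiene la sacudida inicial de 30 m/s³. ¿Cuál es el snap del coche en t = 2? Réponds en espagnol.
Usando s(t) = 0 y sustituyendo t = 2, encontramos s = 0.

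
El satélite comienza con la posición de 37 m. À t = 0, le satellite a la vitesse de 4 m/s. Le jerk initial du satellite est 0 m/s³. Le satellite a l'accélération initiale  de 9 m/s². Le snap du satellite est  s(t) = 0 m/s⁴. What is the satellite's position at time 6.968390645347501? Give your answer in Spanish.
Necesitamos integrar nuestra ecuación del snap s(t) = 0 4 veces. La antiderivada del snap es la sacudida. Usando j(0) = 0, obtenemos j(t) = 0. Integrando la sacudida y usando la condición inicial a(0) = 9, obtenemos a(t) = 9. La integral de la aceleración, con v(0) = 4, da la velocidad: v(t) = 9·t + 4. La antiderivada de la velocidad es la posición. Usando x(0) = 37, obtenemos x(t) = 9·t^2/2 + 4·t + 37. De la ecuación de la posición x(t) = 9·t^2/2 + 4·t + 37, sustituimos t = 6.968390645347501 para obtener x = 283.386669419140.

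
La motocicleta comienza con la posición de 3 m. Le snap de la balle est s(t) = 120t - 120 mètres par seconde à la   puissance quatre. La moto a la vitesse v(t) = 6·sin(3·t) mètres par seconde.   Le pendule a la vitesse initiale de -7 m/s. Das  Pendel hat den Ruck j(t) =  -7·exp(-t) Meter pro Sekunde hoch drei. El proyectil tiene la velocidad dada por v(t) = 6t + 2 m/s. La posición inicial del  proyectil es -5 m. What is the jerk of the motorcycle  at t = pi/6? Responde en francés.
En partant de la vitesse v(t) = 6·sin(3·t), nous prenons 2 dérivées. La dérivée de la vitesse donne l'accélération: a(t) = 18·cos(3·t). En dérivant l'accélération, nous obtenons le jerk: j(t) = -54·sin(3·t). En utilisant j(t) = -54·sin(3·t) et en substituant t = pi/6, nous trouvons j = -54.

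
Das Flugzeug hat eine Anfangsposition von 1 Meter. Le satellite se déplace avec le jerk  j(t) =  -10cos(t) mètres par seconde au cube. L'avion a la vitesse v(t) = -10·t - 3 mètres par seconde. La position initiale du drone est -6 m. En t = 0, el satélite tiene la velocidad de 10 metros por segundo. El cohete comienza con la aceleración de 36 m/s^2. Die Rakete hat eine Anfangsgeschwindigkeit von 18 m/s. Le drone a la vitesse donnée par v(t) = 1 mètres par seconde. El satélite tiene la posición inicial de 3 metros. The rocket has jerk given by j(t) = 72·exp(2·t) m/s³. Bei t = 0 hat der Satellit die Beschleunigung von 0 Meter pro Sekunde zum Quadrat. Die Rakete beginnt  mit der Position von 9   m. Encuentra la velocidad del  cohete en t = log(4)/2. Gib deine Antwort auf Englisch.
To find the answer, we compute 2 antiderivatives of j(t) = 72·exp(2·t). The integral of jerk, with a(0) = 36, gives acceleration: a(t) = 36·exp(2·t). The integral of acceleration, with v(0) = 18, gives velocity: v(t) = 18·exp(2·t). Using v(t) = 18·exp(2·t) and substituting t = log(4)/2, we find v = 72.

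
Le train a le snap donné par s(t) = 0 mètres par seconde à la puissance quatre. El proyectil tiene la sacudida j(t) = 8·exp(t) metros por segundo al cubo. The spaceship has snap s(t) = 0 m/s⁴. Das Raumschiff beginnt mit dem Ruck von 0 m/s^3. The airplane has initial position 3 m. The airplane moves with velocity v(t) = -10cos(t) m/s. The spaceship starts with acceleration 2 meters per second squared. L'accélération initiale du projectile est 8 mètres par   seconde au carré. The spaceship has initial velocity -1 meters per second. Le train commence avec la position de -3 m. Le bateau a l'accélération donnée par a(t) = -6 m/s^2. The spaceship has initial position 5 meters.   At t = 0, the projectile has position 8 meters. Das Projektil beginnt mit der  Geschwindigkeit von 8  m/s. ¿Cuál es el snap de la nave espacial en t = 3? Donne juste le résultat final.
La respuesta es 0.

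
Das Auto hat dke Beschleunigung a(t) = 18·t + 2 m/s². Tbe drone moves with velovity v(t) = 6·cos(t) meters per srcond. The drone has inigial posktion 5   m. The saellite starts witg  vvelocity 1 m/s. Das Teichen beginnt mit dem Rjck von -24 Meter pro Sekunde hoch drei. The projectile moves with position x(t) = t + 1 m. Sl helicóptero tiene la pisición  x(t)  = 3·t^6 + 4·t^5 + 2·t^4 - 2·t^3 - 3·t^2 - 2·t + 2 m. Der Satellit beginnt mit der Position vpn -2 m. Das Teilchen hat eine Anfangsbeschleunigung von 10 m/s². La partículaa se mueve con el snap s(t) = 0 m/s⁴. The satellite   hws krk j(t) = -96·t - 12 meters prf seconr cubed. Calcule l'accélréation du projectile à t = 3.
Pour résoudre ceci, nous devons prendre 2 dérivées de notre équation de la position x(t) = t + 1. En prenant d/dt de x(t), nous trouvons v(t) = 1. La dérivée de la vitesse donne l'accélération: a(t) = 0. Nous avons l'accélération a(t) = 0. En substituant t = 3: a(3) = 0.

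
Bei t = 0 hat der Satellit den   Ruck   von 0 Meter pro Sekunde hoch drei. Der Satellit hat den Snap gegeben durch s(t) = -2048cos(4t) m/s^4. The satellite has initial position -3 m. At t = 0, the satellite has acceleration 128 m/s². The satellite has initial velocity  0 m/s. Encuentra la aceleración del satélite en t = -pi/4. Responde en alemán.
Wir müssen unsere Gleichung für den Snap s(t) = -2048·cos(4·t) 2-mal integrieren. Die Stammfunktion von dem Snap, mit j(0) = 0, ergibt den Ruck: j(t) = -512·sin(4·t). Das Integral von dem Ruck, mit a(0) = 128, ergibt die Beschleunigung: a(t) = 128·cos(4·t). Mit a(t) = 128·cos(4·t) und Einsetzen von t = -pi/4, finden wir a = -128.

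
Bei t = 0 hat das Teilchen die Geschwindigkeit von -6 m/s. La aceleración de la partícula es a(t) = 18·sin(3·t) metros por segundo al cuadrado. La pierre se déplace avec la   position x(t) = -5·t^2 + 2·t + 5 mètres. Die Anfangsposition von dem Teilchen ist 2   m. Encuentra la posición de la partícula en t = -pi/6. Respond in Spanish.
Partiendo de la aceleración a(t) = 18·sin(3·t), tomamos 2 integrales. Tomando ∫a(t)dt y aplicando v(0) = -6, encontramos v(t) = -6·cos(3·t). Integrando la velocidad y usando la condición inicial x(0) = 2, obtenemos x(t) = 2 - 2·sin(3·t). Tenemos la posición x(t) = 2 - 2·sin(3·t). Sustituyendo t = -pi/6: x(-pi/6) = 4.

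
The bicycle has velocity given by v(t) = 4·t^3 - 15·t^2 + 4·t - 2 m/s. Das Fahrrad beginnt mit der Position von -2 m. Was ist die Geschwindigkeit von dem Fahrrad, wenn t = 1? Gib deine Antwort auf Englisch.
From the given velocity equation v(t) = 4·t^3 - 15·t^2 + 4·t - 2, we substitute t = 1 to get v = -9.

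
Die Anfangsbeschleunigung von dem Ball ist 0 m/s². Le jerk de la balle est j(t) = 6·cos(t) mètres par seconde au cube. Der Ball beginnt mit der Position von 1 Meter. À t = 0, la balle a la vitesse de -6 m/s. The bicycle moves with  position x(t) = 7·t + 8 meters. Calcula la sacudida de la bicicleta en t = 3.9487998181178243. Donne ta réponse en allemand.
Um dies zu lösen, müssen wir 3 Ableitungen unserer Gleichung für die Position x(t) = 7·t + 8 nehmen. Mit d/dt von x(t) finden wir v(t) = 7. Durch Ableiten von der Geschwindigkeit erhalten wir die Beschleunigung: a(t) = 0. Durch Ableiten von der Beschleunigung erhalten wir den Ruck: j(t) = 0. Mit j(t) = 0 und Einsetzen von t = 3.9487998181178243, finden wir j = 0.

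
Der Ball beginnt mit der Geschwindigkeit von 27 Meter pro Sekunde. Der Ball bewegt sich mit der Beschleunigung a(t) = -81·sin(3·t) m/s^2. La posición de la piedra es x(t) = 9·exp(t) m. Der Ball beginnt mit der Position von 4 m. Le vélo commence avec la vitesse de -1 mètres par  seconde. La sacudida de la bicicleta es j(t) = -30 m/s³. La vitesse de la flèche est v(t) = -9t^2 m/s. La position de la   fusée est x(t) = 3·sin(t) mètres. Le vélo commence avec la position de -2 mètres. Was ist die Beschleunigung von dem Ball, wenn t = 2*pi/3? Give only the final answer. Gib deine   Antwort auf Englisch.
a(2*pi/3) = 0.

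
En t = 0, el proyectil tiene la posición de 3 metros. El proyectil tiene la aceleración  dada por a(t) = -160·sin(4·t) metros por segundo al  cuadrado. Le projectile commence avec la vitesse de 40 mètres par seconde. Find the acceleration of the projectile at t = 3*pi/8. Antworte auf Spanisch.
Tenemos la aceleración a(t) = -160·sin(4·t). Sustituyendo t = 3*pi/8: a(3*pi/8) = 160.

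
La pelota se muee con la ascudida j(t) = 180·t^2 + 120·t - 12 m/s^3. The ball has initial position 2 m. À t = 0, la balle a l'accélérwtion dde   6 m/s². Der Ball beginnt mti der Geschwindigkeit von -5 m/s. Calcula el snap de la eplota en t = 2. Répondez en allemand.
Um dies zu lösen, müssen wir 1 Ableitung unserer Gleichung für den Ruck j(t) = 180·t^2 + 120·t - 12 nehmen. Die Ableitung von dem Ruck ergibt den Snap: s(t) = 360·t + 120. Wir haben den Snap s(t) = 360·t + 120. Durch Einsetzen von t = 2: s(2) = 840.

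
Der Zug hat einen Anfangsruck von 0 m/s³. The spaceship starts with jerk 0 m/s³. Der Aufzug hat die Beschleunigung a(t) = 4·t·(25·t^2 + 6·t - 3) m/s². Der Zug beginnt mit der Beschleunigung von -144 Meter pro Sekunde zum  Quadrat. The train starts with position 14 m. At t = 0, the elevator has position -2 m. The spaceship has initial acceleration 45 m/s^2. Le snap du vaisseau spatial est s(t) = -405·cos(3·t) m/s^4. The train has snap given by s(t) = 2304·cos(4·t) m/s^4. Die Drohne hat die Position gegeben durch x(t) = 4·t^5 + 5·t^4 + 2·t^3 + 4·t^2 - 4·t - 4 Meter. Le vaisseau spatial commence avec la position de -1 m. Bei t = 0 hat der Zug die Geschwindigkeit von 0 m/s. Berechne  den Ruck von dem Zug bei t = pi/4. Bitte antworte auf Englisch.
To find the answer, we compute 1 integral of s(t) = 2304·cos(4·t). The antiderivative of snap, with j(0) = 0, gives jerk: j(t) = 576·sin(4·t). From the given jerk equation j(t) = 576·sin(4·t), we substitute t = pi/4 to get j = 0.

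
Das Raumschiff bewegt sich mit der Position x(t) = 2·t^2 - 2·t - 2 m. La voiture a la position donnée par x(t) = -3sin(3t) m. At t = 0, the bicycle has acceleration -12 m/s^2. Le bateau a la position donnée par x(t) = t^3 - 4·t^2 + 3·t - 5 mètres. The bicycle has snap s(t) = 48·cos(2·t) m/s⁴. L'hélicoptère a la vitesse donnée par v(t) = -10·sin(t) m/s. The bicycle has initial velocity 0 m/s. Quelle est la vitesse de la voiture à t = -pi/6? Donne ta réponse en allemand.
Um dies zu lösen, müssen wir 1 Ableitung unserer Gleichung für die Position x(t) = -3·sin(3·t) nehmen. Durch Ableiten von der Position erhalten wir die Geschwindigkeit: v(t) = -9·cos(3·t). Mit v(t) = -9·cos(3·t) und Einsetzen von t = -pi/6, finden wir v = 0.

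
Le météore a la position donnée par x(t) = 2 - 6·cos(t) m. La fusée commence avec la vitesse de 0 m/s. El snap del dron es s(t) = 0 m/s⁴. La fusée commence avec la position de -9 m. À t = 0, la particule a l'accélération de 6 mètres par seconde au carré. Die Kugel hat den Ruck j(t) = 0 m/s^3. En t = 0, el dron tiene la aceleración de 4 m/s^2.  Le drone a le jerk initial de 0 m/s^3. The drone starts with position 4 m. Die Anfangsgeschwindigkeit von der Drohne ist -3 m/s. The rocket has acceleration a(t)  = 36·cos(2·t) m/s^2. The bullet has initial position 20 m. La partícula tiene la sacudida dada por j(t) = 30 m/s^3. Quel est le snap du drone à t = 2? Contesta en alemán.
Wir haben den Snap s(t) = 0. Durch Einsetzen von t = 2: s(2) = 0.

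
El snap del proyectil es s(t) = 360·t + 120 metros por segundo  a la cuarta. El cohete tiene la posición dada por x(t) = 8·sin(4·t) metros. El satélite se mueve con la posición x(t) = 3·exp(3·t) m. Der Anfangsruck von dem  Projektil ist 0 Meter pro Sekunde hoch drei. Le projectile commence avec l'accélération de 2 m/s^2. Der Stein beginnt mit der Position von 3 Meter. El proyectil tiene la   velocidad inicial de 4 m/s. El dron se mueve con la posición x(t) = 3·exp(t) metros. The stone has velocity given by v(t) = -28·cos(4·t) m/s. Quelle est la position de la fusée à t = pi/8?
De l'équation de la position x(t) = 8·sin(4·t), nous substituons t = pi/8 pour obtenir x = 8.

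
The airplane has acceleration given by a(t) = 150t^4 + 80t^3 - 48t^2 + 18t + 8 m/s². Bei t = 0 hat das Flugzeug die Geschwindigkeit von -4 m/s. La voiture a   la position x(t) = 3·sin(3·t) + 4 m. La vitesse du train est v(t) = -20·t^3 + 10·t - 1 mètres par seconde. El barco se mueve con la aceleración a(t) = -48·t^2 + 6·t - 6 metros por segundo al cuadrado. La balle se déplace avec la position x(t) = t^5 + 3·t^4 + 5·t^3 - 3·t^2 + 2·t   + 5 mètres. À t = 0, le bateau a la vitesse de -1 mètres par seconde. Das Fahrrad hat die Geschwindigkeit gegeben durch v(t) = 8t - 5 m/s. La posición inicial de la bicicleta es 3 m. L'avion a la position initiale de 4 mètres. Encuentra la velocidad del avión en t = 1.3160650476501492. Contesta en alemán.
Um dies zu lösen, müssen wir 1 Stammfunktion unserer Gleichung für die Beschleunigung a(t) = 150·t^4 + 80·t^3 - 48·t^2 + 18·t + 8 finden. Durch Integration von der Beschleunigung und Verwendung der Anfangsbedingung v(0) = -4, erhalten wir v(t) = 30·t^5 + 20·t^4 - 16·t^3 + 9·t^2 + 8·t - 4. Aus der Gleichung für die Geschwindigkeit v(t) = 30·t^5 + 20·t^4 - 16·t^3 + 9·t^2 + 8·t - 4, setzen wir t = 1.3160650476501492 ein und erhalten v = 164.086389646649.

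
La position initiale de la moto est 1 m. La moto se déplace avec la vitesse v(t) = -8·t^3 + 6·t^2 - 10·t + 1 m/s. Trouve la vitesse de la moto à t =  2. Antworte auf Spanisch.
De la ecuación de la velocidad v(t) = -8·t^3 + 6·t^2 - 10·t + 1, sustituimos t = 2 para obtener v = -59.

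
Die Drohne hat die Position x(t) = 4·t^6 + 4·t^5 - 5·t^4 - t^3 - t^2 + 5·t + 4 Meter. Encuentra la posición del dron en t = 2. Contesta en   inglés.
Using x(t) = 4·t^6 + 4·t^5 - 5·t^4 - t^3 - t^2 + 5·t + 4 and substituting t = 2, we find x = 306.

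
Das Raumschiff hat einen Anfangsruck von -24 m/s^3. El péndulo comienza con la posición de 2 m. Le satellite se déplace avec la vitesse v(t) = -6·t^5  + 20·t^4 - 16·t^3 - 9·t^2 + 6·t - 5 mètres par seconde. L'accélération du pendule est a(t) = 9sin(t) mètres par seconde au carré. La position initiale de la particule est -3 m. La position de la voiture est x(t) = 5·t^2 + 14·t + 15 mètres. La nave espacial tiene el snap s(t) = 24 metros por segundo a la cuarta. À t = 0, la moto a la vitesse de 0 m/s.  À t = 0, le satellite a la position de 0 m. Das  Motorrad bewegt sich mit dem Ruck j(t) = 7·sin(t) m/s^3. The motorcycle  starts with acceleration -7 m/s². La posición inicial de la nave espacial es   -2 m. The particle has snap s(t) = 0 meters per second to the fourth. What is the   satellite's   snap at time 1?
To solve this, we need to take 3 derivatives of our velocity equation v(t) = -6·t^5 + 20·t^4 - 16·t^3 - 9·t^2 + 6·t - 5. Differentiating velocity, we get acceleration: a(t) = -30·t^4 + 80·t^3 - 48·t^2 - 18·t + 6. Taking d/dt of a(t), we find j(t) = -120·t^3 + 240·t^2 - 96·t - 18. Taking d/dt of j(t), we find s(t) = -360·t^2 + 480·t - 96. Using s(t) = -360·t^2 + 480·t - 96 and substituting t = 1, we find s = 24.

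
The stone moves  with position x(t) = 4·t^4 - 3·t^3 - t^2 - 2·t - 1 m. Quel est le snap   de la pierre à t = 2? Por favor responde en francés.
En partant de la position x(t) = 4·t^4 - 3·t^3 - t^2 - 2·t - 1, nous prenons 4 dérivées. En dérivant la position, nous obtenons la vitesse: v(t) = 16·t^3 - 9·t^2 - 2·t - 2. En dérivant la vitesse, nous obtenons l'accélération: a(t) = 48·t^2 - 18·t - 2. En prenant d/dt de a(t), nous trouvons j(t) = 96·t - 18. En prenant d/dt de j(t), nous trouvons s(t) = 96. De l'équation du snap s(t) = 96, nous substituons t = 2 pour obtenir s = 96.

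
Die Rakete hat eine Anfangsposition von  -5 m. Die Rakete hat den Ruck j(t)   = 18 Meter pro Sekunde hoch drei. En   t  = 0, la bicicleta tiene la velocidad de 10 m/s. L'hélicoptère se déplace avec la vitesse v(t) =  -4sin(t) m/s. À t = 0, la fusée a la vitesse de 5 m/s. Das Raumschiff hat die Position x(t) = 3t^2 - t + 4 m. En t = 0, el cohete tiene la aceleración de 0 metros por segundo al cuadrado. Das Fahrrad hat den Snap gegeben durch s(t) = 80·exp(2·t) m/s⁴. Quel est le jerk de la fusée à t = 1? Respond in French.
Nous avons le jerk j(t) = 18. En substituant t = 1: j(1) = 18.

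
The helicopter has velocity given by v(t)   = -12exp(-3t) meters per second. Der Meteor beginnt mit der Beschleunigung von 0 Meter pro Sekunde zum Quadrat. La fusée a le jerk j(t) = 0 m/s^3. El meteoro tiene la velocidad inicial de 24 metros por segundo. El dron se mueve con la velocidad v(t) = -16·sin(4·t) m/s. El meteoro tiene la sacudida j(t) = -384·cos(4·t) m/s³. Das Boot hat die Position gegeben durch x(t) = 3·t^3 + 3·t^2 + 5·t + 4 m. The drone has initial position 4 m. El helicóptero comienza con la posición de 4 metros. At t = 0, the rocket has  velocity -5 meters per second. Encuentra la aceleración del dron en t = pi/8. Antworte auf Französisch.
Nous devons dériver notre équation de la vitesse v(t) = -16·sin(4·t) 1 fois. La dérivée de la vitesse donne l'accélération: a(t) = -64·cos(4·t). En utilisant a(t) = -64·cos(4·t) et en substituant t = pi/8, nous trouvons a = 0.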